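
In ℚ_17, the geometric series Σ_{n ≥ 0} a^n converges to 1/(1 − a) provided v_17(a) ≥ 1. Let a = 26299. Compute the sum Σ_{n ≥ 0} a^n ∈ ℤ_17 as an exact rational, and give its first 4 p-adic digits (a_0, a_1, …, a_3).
Σ a^n = 1/(1 − a) = -1/26298;  first 4 digits = (1, 0, 6, 5)

v_17(a) = 2 ≥ 1, so the series converges in ℤ_17 to 1/(1 − a) = 1/(1 − 26299) = -1/26298. Expand this rational in ℤ_17: compute digits iteratively via d_i = x_i mod 17, x_{i+1} = (x_i − d_i)/17. The first 4 digits are (1, 0, 6, 5).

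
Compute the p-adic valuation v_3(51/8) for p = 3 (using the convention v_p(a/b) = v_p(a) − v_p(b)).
v_3(51/8) = 1

Factor powers of 3 from the numerator and denominator of the reduced fraction: 51 = 3^1 · 17 and 8 = 3^0 · 8. Apply v_p(a/b) = v_p(a) − v_p(b): v_3(51/8) = 1 − 0 = 1.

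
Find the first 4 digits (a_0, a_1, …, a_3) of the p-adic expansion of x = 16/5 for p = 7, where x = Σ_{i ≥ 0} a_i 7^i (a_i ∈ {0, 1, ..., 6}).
(a_0, …, a_3) = (6, 1, 4, 5)

v_7(16/5) = 0 (numerator and denominator both coprime to 7), so x ∈ ℤ_7^×. Compute digits iteratively via a_i = x_i mod 7, x_{i+1} = (x_i − a_i)/7, with x_0 = x:
  x_0 = 16/5;  a_0 = 6;  x_1 = (x_0 − 6)/7 = -2/5
  x_1 = -2/5;  a_1 = 1;  x_2 = (x_1 − 1)/7 = -1/5
  x_2 = -1/5;  a_2 = 4;  x_3 = (x_2 − 4)/7 = -3/5
  x_3 = -3/5;  a_3 = 5;  x_4 = (x_3 − 5)/7 = -4/5
Digits: (6, 1, 4, 5).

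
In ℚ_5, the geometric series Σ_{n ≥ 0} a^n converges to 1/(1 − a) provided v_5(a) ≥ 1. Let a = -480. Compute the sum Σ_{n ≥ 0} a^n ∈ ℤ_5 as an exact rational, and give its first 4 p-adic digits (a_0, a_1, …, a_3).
Σ a^n = 1/(1 − a) = 1/481;  first 4 digits = (1, 4, 1, 3)

v_5(a) = 1 ≥ 1, so the series converges in ℤ_5 to 1/(1 − a) = 1/(1 − (-480)) = 1/481. Expand this rational in ℤ_5: compute digits iteratively via d_i = x_i mod 5, x_{i+1} = (x_i − d_i)/5. The first 4 digits are (1, 4, 1, 3).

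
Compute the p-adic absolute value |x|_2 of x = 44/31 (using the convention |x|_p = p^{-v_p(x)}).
|44/31|_2 = 1/4

Step 1 — compute v_2(x) by factoring powers of 2 out of the numerator and denominator: v_2(44/31) = 2. Step 2 — apply |x|_p = p^{-v_p(x)} = 2^{-2} = 1/4.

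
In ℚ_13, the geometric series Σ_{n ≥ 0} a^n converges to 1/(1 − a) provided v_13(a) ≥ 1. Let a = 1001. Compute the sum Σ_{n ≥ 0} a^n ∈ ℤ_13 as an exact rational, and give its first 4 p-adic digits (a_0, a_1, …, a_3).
Σ a^n = 1/(1 − a) = -1/1000;  first 4 digits = (1, 12, 6, 0)

v_13(a) = 1 ≥ 1, so the series converges in ℤ_13 to 1/(1 − a) = 1/(1 − 1001) = -1/1000. Expand this rational in ℤ_13: compute digits iteratively via d_i = x_i mod 13, x_{i+1} = (x_i − d_i)/13. The first 4 digits are (1, 12, 6, 0).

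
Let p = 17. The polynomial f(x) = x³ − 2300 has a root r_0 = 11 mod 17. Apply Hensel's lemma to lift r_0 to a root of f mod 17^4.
r_3 = 24593 (mod 83521)

Hensel: r_{i+1} = r_i − f(r_i)/f′(r_i) mod 17^{i+2}, where f′(x) = 3x². Iterate:
  r_0 = 11 (mod 17)
  r_1 = 28 (mod 289)
  r_2 = 28 (mod 4913)
  r_3 = 24593 (mod 83521)
Final: r = 24593 with f(r) ≡ 0 mod 17^4.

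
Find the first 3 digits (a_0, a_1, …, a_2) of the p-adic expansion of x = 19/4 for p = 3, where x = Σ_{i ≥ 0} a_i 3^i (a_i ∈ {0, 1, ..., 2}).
(a_0, …, a_2) = (1, 2, 2)

v_3(19/4) = 0 (numerator and denominator both coprime to 3), so x ∈ ℤ_3^×. Compute digits iteratively via a_i = x_i mod 3, x_{i+1} = (x_i − a_i)/3, with x_0 = x:
  x_0 = 19/4;  a_0 = 1;  x_1 = (x_0 − 1)/3 = 5/4
  x_1 = 5/4;  a_1 = 2;  x_2 = (x_1 − 2)/3 = -1/4
  x_2 = -1/4;  a_2 = 2;  x_3 = (x_2 − 2)/3 = -3/4
Digits: (1, 2, 2).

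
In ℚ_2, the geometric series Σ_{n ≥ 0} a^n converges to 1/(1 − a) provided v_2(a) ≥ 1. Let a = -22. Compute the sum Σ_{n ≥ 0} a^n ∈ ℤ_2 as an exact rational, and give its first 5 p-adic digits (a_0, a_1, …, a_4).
Σ a^n = 1/(1 − a) = 1/23;  first 5 digits = (1, 1, 1, 0, 0)

v_2(a) = 1 ≥ 1, so the series converges in ℤ_2 to 1/(1 − a) = 1/(1 − (-22)) = 1/23. Expand this rational in ℤ_2: compute digits iteratively via d_i = x_i mod 2, x_{i+1} = (x_i − d_i)/2. The first 5 digits are (1, 1, 1, 0, 0).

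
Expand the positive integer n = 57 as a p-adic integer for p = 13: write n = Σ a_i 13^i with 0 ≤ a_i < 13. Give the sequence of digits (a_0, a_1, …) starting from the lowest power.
(a_0, a_1, …) = (5, 4)

Repeated division by 13 gives the digits low-to-high: 57 = 5 + 4·13^1. Digit sequence: (5, 4).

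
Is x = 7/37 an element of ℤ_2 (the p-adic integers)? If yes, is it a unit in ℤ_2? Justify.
x ∈ ℤ_2^× (unit); v_2(x) = 0

ℤ_2 = {x ∈ ℚ_2 : v_2(x) ≥ 0} and ℤ_2^× = {x ∈ ℤ_2 : v_2(x) = 0}. Here v_2(7/37) = v_2(num) − v_2(den) = 0; compare against these criteria.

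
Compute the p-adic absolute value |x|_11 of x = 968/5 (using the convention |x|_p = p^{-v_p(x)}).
|968/5|_11 = 1/121

Step 1 — compute v_11(x) by factoring powers of 11 out of the numerator and denominator: v_11(968/5) = 2. Step 2 — apply |x|_p = p^{-v_p(x)} = 11^{-2} = 1/121.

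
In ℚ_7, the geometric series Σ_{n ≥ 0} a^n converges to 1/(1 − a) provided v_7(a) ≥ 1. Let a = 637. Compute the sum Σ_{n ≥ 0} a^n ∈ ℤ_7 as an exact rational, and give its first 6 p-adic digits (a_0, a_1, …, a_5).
Σ a^n = 1/(1 − a) = -1/636;  first 6 digits = (1, 0, 6, 1, 1, 3)

v_7(a) = 2 ≥ 1, so the series converges in ℤ_7 to 1/(1 − a) = 1/(1 − 637) = -1/636. Expand this rational in ℤ_7: compute digits iteratively via d_i = x_i mod 7, x_{i+1} = (x_i − d_i)/7. The first 6 digits are (1, 0, 6, 1, 1, 3).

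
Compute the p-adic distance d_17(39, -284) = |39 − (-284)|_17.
d_17(39, -284) = 1/17

Step 1 — x − y = 39 − (-284) = 323. Step 2 — v_17(323) = 1 (factor: 323 = (17^1 · 19); the sign does not affect v_p). Step 3 — |x − y|_17 = 17^{-1} = 1/17.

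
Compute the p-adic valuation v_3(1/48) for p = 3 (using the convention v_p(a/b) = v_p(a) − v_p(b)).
v_3(1/48) = -1

Factor powers of 3 from the numerator and denominator of the reduced fraction: 1 = 3^0 · 1 and 48 = 3^1 · 16. Apply v_p(a/b) = v_p(a) − v_p(b): v_3(1/48) = 0 − 1 = -1.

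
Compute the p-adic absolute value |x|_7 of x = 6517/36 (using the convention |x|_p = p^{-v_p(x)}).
|6517/36|_7 = 1/343

Step 1 — compute v_7(x) by factoring powers of 7 out of the numerator and denominator: v_7(6517/36) = 3. Step 2 — apply |x|_p = p^{-v_p(x)} = 7^{-3} = 1/343.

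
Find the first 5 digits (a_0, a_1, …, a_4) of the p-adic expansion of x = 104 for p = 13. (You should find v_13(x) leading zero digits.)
(a_0, …, a_4) = (0, 8, 0, 0, 0)

v_13(104) = 1, so a_0 = ... = a_0 = 0. Factor out: x = 13^1 · u with u = 8 a unit in ℤ_13. Expand u iteratively via a_{v+i} = u_i mod 13, u_{i+1} = (u_i − a_{v+i})/13:
  u_0 = 8;  a_1 = 8;  u_1 = (u_0 − 8)/13 = 0
  u_1 = 0;  a_2 = 0;  u_2 = (u_1 − 0)/13 = 0
  u_2 = 0;  a_3 = 0;  u_3 = (u_2 − 0)/13 = 0
  u_3 = 0;  a_4 = 0;  u_4 = (u_3 − 0)/13 = 0
Digits: (0, 8, 0, 0, 0).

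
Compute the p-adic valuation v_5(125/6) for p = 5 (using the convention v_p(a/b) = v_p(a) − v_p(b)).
v_5(125/6) = 3

Factor powers of 5 from the numerator and denominator of the reduced fraction: 125 = 5^3 · 1 and 6 = 5^0 · 6. Apply v_p(a/b) = v_p(a) − v_p(b): v_5(125/6) = 3 − 0 = 3.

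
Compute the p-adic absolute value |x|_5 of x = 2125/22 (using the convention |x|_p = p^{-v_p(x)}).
|2125/22|_5 = 1/125

Step 1 — compute v_5(x) by factoring powers of 5 out of the numerator and denominator: v_5(2125/22) = 3. Step 2 — apply |x|_p = p^{-v_p(x)} = 5^{-3} = 1/125.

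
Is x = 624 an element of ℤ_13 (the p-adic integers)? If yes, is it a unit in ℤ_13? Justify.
x ∈ ℤ_13 but not a unit; v_13(x) = 1 > 0

ℤ_13 = {x ∈ ℚ_13 : v_13(x) ≥ 0} and ℤ_13^× = {x ∈ ℤ_13 : v_13(x) = 0}. Here v_13(624) = v_13(num) − v_13(den) = 1; compare against these criteria.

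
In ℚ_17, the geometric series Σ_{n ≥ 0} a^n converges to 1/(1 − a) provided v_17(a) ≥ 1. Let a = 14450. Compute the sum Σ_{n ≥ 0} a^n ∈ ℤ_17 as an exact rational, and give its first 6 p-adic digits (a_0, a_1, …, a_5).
Σ a^n = 1/(1 − a) = -1/14449;  first 6 digits = (1, 0, 16, 2, 1, 11)

v_17(a) = 2 ≥ 1, so the series converges in ℤ_17 to 1/(1 − a) = 1/(1 − 14450) = -1/14449. Expand this rational in ℤ_17: compute digits iteratively via d_i = x_i mod 17, x_{i+1} = (x_i − d_i)/17. The first 6 digits are (1, 0, 16, 2, 1, 11).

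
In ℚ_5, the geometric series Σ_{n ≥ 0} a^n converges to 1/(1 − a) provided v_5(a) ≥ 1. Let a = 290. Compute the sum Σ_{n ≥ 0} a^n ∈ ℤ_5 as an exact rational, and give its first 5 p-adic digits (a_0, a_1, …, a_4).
Σ a^n = 1/(1 − a) = -1/289;  first 5 digits = (1, 3, 0, 2, 3)

v_5(a) = 1 ≥ 1, so the series converges in ℤ_5 to 1/(1 − a) = 1/(1 − 290) = -1/289. Expand this rational in ℤ_5: compute digits iteratively via d_i = x_i mod 5, x_{i+1} = (x_i − d_i)/5. The first 5 digits are (1, 3, 0, 2, 3).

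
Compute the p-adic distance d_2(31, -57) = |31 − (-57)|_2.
d_2(31, -57) = 1/8

Step 1 — x − y = 31 − (-57) = 88. Step 2 — v_2(88) = 3 (factor: 88 = (2^3 · 11); the sign does not affect v_p). Step 3 — |x − y|_2 = 2^{-3} = 1/8.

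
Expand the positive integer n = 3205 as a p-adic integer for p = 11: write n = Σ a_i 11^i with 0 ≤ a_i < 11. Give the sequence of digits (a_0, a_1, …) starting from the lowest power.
(a_0, a_1, …) = (4, 5, 4, 2)

Repeated division by 11 gives the digits low-to-high: 3205 = 4 + 5·11^1 + 4·11^2 + 2·11^3. Digit sequence: (4, 5, 4, 2).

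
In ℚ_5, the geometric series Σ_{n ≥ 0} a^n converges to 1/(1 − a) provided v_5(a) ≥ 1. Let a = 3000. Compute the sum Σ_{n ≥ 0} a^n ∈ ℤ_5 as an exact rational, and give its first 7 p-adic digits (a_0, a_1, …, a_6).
Σ a^n = 1/(1 − a) = -1/2999;  first 7 digits = (1, 0, 0, 4, 4, 0, 1)

v_5(a) = 3 ≥ 1, so the series converges in ℤ_5 to 1/(1 − a) = 1/(1 − 3000) = -1/2999. Expand this rational in ℤ_5: compute digits iteratively via d_i = x_i mod 5, x_{i+1} = (x_i − d_i)/5. The first 7 digits are (1, 0, 0, 4, 4, 0, 1).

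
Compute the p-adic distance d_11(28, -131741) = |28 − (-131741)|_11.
d_11(28, -131741) = 1/14641

Step 1 — x − y = 28 − (-131741) = 131769. Step 2 — v_11(131769) = 4 (factor: 131769 = (11^4 · 9); the sign does not affect v_p). Step 3 — |x − y|_11 = 11^{-4} = 1/14641.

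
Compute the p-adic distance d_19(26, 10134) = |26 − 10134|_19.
d_19(26, 10134) = 1/361

Step 1 — x − y = 26 − 10134 = -10108. Step 2 — v_19(-10108) = 2 (factor: -10108 = −(19^2 · 28); the sign does not affect v_p). Step 3 — |x − y|_19 = 19^{-2} = 1/361.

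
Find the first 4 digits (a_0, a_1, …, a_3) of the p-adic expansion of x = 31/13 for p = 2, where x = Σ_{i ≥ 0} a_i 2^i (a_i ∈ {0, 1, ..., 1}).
(a_0, …, a_3) = (1, 1, 0, 1)

v_2(31/13) = 0 (numerator and denominator both coprime to 2), so x ∈ ℤ_2^×. Compute digits iteratively via a_i = x_i mod 2, x_{i+1} = (x_i − a_i)/2, with x_0 = x:
  x_0 = 31/13;  a_0 = 1;  x_1 = (x_0 − 1)/2 = 9/13
  x_1 = 9/13;  a_1 = 1;  x_2 = (x_1 − 1)/2 = -2/13
  x_2 = -2/13;  a_2 = 0;  x_3 = (x_2 − 0)/2 = -1/13
  x_3 = -1/13;  a_3 = 1;  x_4 = (x_3 − 1)/2 = -7/13
Digits: (1, 1, 0, 1).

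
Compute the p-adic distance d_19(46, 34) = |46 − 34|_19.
d_19(46, 34) = 1

Step 1 — x − y = 46 − 34 = 12. Step 2 — v_19(12) = 0 (factor: 12 = (19^0 · 12); the sign does not affect v_p). Step 3 — |x − y|_19 = 19^{0} = 1.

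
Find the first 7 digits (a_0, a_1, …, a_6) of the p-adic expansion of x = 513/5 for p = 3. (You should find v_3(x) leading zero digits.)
(a_0, …, a_6) = (0, 0, 0, 2, 0, 2, 0)

v_3(513/5) = 3, so a_0 = ... = a_2 = 0. Factor out: x = 3^3 · u with u = 19/5 a unit in ℤ_3. Expand u iteratively via a_{v+i} = u_i mod 3, u_{i+1} = (u_i − a_{v+i})/3:
  u_0 = 19/5;  a_3 = 2;  u_1 = (u_0 − 2)/3 = 3/5
  u_1 = 3/5;  a_4 = 0;  u_2 = (u_1 − 0)/3 = 1/5
  u_2 = 1/5;  a_5 = 2;  u_3 = (u_2 − 2)/3 = -3/5
  u_3 = -3/5;  a_6 = 0;  u_4 = (u_3 − 0)/3 = -1/5
Digits: (0, 0, 0, 2, 0, 2, 0).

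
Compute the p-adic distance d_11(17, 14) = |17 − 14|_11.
d_11(17, 14) = 1

Step 1 — x − y = 17 − 14 = 3. Step 2 — v_11(3) = 0 (factor: 3 = (11^0 · 3); the sign does not affect v_p). Step 3 — |x − y|_11 = 11^{0} = 1.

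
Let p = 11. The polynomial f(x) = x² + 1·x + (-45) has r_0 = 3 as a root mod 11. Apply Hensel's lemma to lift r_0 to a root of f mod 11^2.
r_1 = 25 (mod 121)

Hensel: r_{i+1} = r_i − f(r_i)·(f′(r_i))^{-1} mod 11^{i+2}, f′(x) = 2x + 1. Iterate:
  r_0 = 3 (mod 11)
  r_1 = 25 (mod 121)
Final: r = 25 satisfies f(r) ≡ 0 mod 11^2.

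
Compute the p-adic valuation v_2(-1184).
v_2(-1184) = 5

v_2(n) is the largest exponent k such that 2^k divides n. Factor out: -1184 = -2^5 · 37. (Sign doesn't affect v_p.) So v_2(-1184) = 5.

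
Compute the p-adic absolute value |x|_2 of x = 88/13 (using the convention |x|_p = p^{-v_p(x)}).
|88/13|_2 = 1/8

Step 1 — compute v_2(x) by factoring powers of 2 out of the numerator and denominator: v_2(88/13) = 3. Step 2 — apply |x|_p = p^{-v_p(x)} = 2^{-3} = 1/8.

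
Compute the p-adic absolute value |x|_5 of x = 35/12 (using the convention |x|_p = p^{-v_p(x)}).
|35/12|_5 = 1/5

Step 1 — compute v_5(x) by factoring powers of 5 out of the numerator and denominator: v_5(35/12) = 1. Step 2 — apply |x|_p = p^{-v_p(x)} = 5^{-1} = 1/5.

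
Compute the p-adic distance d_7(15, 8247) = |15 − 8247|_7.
d_7(15, 8247) = 1/343

Step 1 — x − y = 15 − 8247 = -8232. Step 2 — v_7(-8232) = 3 (factor: -8232 = −(7^3 · 24); the sign does not affect v_p). Step 3 — |x − y|_7 = 7^{-3} = 1/343.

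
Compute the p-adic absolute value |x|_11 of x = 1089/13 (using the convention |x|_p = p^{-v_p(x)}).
|1089/13|_11 = 1/121

Step 1 — compute v_11(x) by factoring powers of 11 out of the numerator and denominator: v_11(1089/13) = 2. Step 2 — apply |x|_p = p^{-v_p(x)} = 11^{-2} = 1/121.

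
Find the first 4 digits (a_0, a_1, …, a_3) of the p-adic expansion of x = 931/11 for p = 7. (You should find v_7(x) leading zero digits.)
(a_0, …, a_3) = (0, 0, 3, 3)

v_7(931/11) = 2, so a_0 = ... = a_1 = 0. Factor out: x = 7^2 · u with u = 19/11 a unit in ℤ_7. Expand u iteratively via a_{v+i} = u_i mod 7, u_{i+1} = (u_i − a_{v+i})/7:
  u_0 = 19/11;  a_2 = 3;  u_1 = (u_0 − 3)/7 = -2/11
  u_1 = -2/11;  a_3 = 3;  u_2 = (u_1 − 3)/7 = -5/11
Digits: (0, 0, 3, 3).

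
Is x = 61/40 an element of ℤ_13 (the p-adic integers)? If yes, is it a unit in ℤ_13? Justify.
x ∈ ℤ_13^× (unit); v_13(x) = 0

ℤ_13 = {x ∈ ℚ_13 : v_13(x) ≥ 0} and ℤ_13^× = {x ∈ ℤ_13 : v_13(x) = 0}. Here v_13(61/40) = v_13(num) − v_13(den) = 0; compare against these criteria.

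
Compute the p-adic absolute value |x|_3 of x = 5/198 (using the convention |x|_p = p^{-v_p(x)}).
|5/198|_3 = 9

Step 1 — compute v_3(x) by factoring powers of 3 out of the numerator and denominator: v_3(5/198) = -2. Step 2 — apply |x|_p = p^{-v_p(x)} = 3^{2} = 9.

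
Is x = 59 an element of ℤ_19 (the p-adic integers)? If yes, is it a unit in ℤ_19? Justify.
x ∈ ℤ_19^× (unit); v_19(x) = 0

ℤ_19 = {x ∈ ℚ_19 : v_19(x) ≥ 0} and ℤ_19^× = {x ∈ ℤ_19 : v_19(x) = 0}. Here v_19(59) = v_19(num) − v_19(den) = 0; compare against these criteria.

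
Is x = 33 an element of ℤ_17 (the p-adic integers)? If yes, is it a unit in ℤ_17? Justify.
x ∈ ℤ_17^× (unit); v_17(x) = 0

ℤ_17 = {x ∈ ℚ_17 : v_17(x) ≥ 0} and ℤ_17^× = {x ∈ ℤ_17 : v_17(x) = 0}. Here v_17(33) = v_17(num) − v_17(den) = 0; compare against these criteria.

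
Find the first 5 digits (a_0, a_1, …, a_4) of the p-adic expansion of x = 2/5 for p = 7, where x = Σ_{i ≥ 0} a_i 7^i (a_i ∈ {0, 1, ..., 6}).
(a_0, …, a_4) = (6, 2, 1, 4, 5)

v_7(2/5) = 0 (numerator and denominator both coprime to 7), so x ∈ ℤ_7^×. Compute digits iteratively via a_i = x_i mod 7, x_{i+1} = (x_i − a_i)/7, with x_0 = x:
  x_0 = 2/5;  a_0 = 6;  x_1 = (x_0 − 6)/7 = -4/5
  x_1 = -4/5;  a_1 = 2;  x_2 = (x_1 − 2)/7 = -2/5
  x_2 = -2/5;  a_2 = 1;  x_3 = (x_2 − 1)/7 = -1/5
  x_3 = -1/5;  a_3 = 4;  x_4 = (x_3 − 4)/7 = -3/5
  x_4 = -3/5;  a_4 = 5;  x_5 = (x_4 − 5)/7 = -4/5
Digits: (6, 2, 1, 4, 5).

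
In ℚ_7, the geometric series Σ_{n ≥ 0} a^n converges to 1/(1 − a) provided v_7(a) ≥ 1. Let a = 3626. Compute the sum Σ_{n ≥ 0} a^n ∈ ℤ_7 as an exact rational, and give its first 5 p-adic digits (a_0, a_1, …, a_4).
Σ a^n = 1/(1 − a) = -1/3625;  first 5 digits = (1, 0, 4, 3, 3)

v_7(a) = 2 ≥ 1, so the series converges in ℤ_7 to 1/(1 − a) = 1/(1 − 3626) = -1/3625. Expand this rational in ℤ_7: compute digits iteratively via d_i = x_i mod 7, x_{i+1} = (x_i − d_i)/7. The first 5 digits are (1, 0, 4, 3, 3).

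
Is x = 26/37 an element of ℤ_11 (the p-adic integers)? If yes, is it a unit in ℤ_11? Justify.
x ∈ ℤ_11^× (unit); v_11(x) = 0

ℤ_11 = {x ∈ ℚ_11 : v_11(x) ≥ 0} and ℤ_11^× = {x ∈ ℤ_11 : v_11(x) = 0}. Here v_11(26/37) = v_11(num) − v_11(den) = 0; compare against these criteria.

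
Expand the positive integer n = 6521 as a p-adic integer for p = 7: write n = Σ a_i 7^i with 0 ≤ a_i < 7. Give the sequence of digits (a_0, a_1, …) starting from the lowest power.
(a_0, a_1, …) = (4, 0, 0, 5, 2)

Repeated division by 7 gives the digits low-to-high: 6521 = 4 + 5·7^3 + 2·7^4. Digit sequence: (4, 0, 0, 5, 2).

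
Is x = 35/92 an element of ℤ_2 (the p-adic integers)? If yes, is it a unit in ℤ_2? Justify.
x ∉ ℤ_2 (v_2(x) = -2 < 0)

ℤ_2 = {x ∈ ℚ_2 : v_2(x) ≥ 0} and ℤ_2^× = {x ∈ ℤ_2 : v_2(x) = 0}. Here v_2(35/92) = v_2(num) − v_2(den) = -2; compare against these criteria.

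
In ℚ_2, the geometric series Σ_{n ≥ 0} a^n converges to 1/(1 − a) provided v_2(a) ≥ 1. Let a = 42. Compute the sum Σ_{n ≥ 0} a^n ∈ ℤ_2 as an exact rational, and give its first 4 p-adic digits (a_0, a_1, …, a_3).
Σ a^n = 1/(1 − a) = -1/41;  first 4 digits = (1, 1, 1, 0)

v_2(a) = 1 ≥ 1, so the series converges in ℤ_2 to 1/(1 − a) = 1/(1 − 42) = -1/41. Expand this rational in ℤ_2: compute digits iteratively via d_i = x_i mod 2, x_{i+1} = (x_i − d_i)/2. The first 4 digits are (1, 1, 1, 0).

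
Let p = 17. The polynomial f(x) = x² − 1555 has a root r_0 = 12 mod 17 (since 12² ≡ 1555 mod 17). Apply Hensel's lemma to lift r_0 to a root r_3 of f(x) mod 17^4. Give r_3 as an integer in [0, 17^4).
r_3 = 709 (mod 83521)

Hensel's recurrence: r_{i+1} = r_i − f(r_i)·(f′(r_i))^{-1} mod 17^{i+2}, with f′(x) = 2x. Iterate:
  r_0 = 12 (mod 17)
  r_1 = 131 (mod 289)
  r_2 = 709 (mod 4913)
  r_3 = 709 (mod 83521)
Final: r_3 = 709, and one checks f(r_3) ≡ 0 mod 17^4.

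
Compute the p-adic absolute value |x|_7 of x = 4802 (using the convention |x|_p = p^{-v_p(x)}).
|4802|_7 = 1/2401

Step 1 — compute v_7(x) by factoring powers of 7 out of the numerator and denominator: v_7(4802) = 4. Step 2 — apply |x|_p = p^{-v_p(x)} = 7^{-4} = 1/2401.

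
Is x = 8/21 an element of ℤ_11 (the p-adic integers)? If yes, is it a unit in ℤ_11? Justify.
x ∈ ℤ_11^× (unit); v_11(x) = 0

ℤ_11 = {x ∈ ℚ_11 : v_11(x) ≥ 0} and ℤ_11^× = {x ∈ ℤ_11 : v_11(x) = 0}. Here v_11(8/21) = v_11(num) − v_11(den) = 0; compare against these criteria.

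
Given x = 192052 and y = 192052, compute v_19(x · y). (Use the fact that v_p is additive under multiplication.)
v_19(36883970704) = 6

v_p(x) = 3 (factor: 192052 = 19^3 · 28); v_p(y) = 3 (factor: 192052 = 19^3 · 28). Additivity: v_p(xy) = v_p(x) + v_p(y) = 3 + 3 = 6. (Direct check: xy = 36883970704 = 19^6 · (784).)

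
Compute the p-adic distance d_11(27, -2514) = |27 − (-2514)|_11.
d_11(27, -2514) = 1/121

Step 1 — x − y = 27 − (-2514) = 2541. Step 2 — v_11(2541) = 2 (factor: 2541 = (11^2 · 21); the sign does not affect v_p). Step 3 — |x − y|_11 = 11^{-2} = 1/121.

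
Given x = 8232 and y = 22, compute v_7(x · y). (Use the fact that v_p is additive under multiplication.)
v_7(181104) = 3

v_p(x) = 3 (factor: 8232 = 7^3 · 24); v_p(y) = 0 (factor: 22 = 7^0 · 22). Additivity: v_p(xy) = v_p(x) + v_p(y) = 3 + 0 = 3. (Direct check: xy = 181104 = 7^3 · (528).)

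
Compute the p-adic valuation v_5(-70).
v_5(-70) = 1

v_5(n) is the largest exponent k such that 5^k divides n. Factor out: -70 = -5^1 · 14. (Sign doesn't affect v_p.) So v_5(-70) = 1.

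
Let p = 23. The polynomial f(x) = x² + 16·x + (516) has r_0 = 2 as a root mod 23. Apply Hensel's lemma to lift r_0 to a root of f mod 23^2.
r_1 = 186 (mod 529)

Hensel: r_{i+1} = r_i − f(r_i)·(f′(r_i))^{-1} mod 23^{i+2}, f′(x) = 2x + 16. Iterate:
  r_0 = 2 (mod 23)
  r_1 = 186 (mod 529)
Final: r = 186 satisfies f(r) ≡ 0 mod 23^2.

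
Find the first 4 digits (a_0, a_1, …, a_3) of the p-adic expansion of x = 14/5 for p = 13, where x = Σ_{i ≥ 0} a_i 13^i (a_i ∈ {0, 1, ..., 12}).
(a_0, …, a_3) = (8, 10, 7, 2)

v_13(14/5) = 0 (numerator and denominator both coprime to 13), so x ∈ ℤ_13^×. Compute digits iteratively via a_i = x_i mod 13, x_{i+1} = (x_i − a_i)/13, with x_0 = x:
  x_0 = 14/5;  a_0 = 8;  x_1 = (x_0 − 8)/13 = -2/5
  x_1 = -2/5;  a_1 = 10;  x_2 = (x_1 − 10)/13 = -4/5
  x_2 = -4/5;  a_2 = 7;  x_3 = (x_2 − 7)/13 = -3/5
  x_3 = -3/5;  a_3 = 2;  x_4 = (x_3 − 2)/13 = -1/5
Digits: (8, 10, 7, 2).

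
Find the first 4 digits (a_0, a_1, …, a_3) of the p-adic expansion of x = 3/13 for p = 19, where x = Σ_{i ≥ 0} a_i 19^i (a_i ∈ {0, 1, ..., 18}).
(a_0, …, a_3) = (9, 1, 16, 5)

v_19(3/13) = 0 (numerator and denominator both coprime to 19), so x ∈ ℤ_19^×. Compute digits iteratively via a_i = x_i mod 19, x_{i+1} = (x_i − a_i)/19, with x_0 = x:
  x_0 = 3/13;  a_0 = 9;  x_1 = (x_0 − 9)/19 = -6/13
  x_1 = -6/13;  a_1 = 1;  x_2 = (x_1 − 1)/19 = -1/13
  x_2 = -1/13;  a_2 = 16;  x_3 = (x_2 − 16)/19 = -11/13
  x_3 = -11/13;  a_3 = 5;  x_4 = (x_3 − 5)/19 = -4/13
Digits: (9, 1, 16, 5).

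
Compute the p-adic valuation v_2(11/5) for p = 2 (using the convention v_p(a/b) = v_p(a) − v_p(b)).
v_2(11/5) = 0

Factor powers of 2 from the numerator and denominator of the reduced fraction: 11 = 2^0 · 11 and 5 = 2^0 · 5. Apply v_p(a/b) = v_p(a) − v_p(b): v_2(11/5) = 0 − 0 = 0.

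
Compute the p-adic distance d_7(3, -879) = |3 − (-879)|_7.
d_7(3, -879) = 1/49

Step 1 — x − y = 3 − (-879) = 882. Step 2 — v_7(882) = 2 (factor: 882 = (7^2 · 18); the sign does not affect v_p). Step 3 — |x − y|_7 = 7^{-2} = 1/49.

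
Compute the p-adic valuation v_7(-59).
v_7(-59) = 0

v_7(n) is the largest exponent k such that 7^k divides n. Factor out: -59 = -7^0 · 59. (Sign doesn't affect v_p.) So v_7(-59) = 0.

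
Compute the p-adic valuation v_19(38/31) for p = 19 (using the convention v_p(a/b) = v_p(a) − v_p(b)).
v_19(38/31) = 1

Factor powers of 19 from the numerator and denominator of the reduced fraction: 38 = 19^1 · 2 and 31 = 19^0 · 31. Apply v_p(a/b) = v_p(a) − v_p(b): v_19(38/31) = 1 − 0 = 1.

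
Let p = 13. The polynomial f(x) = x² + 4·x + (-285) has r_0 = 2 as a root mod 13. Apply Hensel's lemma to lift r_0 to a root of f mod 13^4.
r_3 = 15 (mod 28561)

Hensel: r_{i+1} = r_i − f(r_i)·(f′(r_i))^{-1} mod 13^{i+2}, f′(x) = 2x + 4. Iterate:
  r_0 = 2 (mod 13)
  r_1 = 15 (mod 169)
  r_2 = 15 (mod 2197)
  r_3 = 15 (mod 28561)
Final: r = 15 satisfies f(r) ≡ 0 mod 13^4.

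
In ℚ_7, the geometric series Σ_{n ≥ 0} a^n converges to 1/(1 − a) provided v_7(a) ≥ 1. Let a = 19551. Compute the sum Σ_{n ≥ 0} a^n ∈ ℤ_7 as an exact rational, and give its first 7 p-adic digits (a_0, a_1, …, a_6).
Σ a^n = 1/(1 − a) = -1/19550;  first 7 digits = (1, 0, 0, 1, 1, 1, 1)

v_7(a) = 3 ≥ 1, so the series converges in ℤ_7 to 1/(1 − a) = 1/(1 − 19551) = -1/19550. Expand this rational in ℤ_7: compute digits iteratively via d_i = x_i mod 7, x_{i+1} = (x_i − d_i)/7. The first 7 digits are (1, 0, 0, 1, 1, 1, 1).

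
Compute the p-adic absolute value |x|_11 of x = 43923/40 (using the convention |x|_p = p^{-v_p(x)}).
|43923/40|_11 = 1/14641

Step 1 — compute v_11(x) by factoring powers of 11 out of the numerator and denominator: v_11(43923/40) = 4. Step 2 — apply |x|_p = p^{-v_p(x)} = 11^{-4} = 1/14641.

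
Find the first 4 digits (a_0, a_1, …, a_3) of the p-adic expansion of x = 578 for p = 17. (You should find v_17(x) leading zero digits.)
(a_0, …, a_3) = (0, 0, 2, 0)

v_17(578) = 2, so a_0 = ... = a_1 = 0. Factor out: x = 17^2 · u with u = 2 a unit in ℤ_17. Expand u iteratively via a_{v+i} = u_i mod 17, u_{i+1} = (u_i − a_{v+i})/17:
  u_0 = 2;  a_2 = 2;  u_1 = (u_0 − 2)/17 = 0
  u_1 = 0;  a_3 = 0;  u_2 = (u_1 − 0)/17 = 0
Digits: (0, 0, 2, 0).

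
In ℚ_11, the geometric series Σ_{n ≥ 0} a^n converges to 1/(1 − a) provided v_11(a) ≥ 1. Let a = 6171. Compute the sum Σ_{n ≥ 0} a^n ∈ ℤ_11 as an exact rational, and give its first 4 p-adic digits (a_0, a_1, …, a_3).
Σ a^n = 1/(1 − a) = -1/6170;  first 4 digits = (1, 0, 7, 4)

v_11(a) = 2 ≥ 1, so the series converges in ℤ_11 to 1/(1 − a) = 1/(1 − 6171) = -1/6170. Expand this rational in ℤ_11: compute digits iteratively via d_i = x_i mod 11, x_{i+1} = (x_i − d_i)/11. The first 4 digits are (1, 0, 7, 4).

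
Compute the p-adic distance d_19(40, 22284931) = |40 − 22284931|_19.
d_19(40, 22284931) = 1/2476099

Step 1 — x − y = 40 − 22284931 = -22284891. Step 2 — v_19(-22284891) = 5 (factor: -22284891 = −(19^5 · 9); the sign does not affect v_p). Step 3 — |x − y|_19 = 19^{-5} = 1/2476099.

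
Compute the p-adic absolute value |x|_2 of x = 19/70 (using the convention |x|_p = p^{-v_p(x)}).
|19/70|_2 = 2

Step 1 — compute v_2(x) by factoring powers of 2 out of the numerator and denominator: v_2(19/70) = -1. Step 2 — apply |x|_p = p^{-v_p(x)} = 2^{1} = 2.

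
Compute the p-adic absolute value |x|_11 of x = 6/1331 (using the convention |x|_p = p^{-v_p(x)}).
|6/1331|_11 = 1331

Step 1 — compute v_11(x) by factoring powers of 11 out of the numerator and denominator: v_11(6/1331) = -3. Step 2 — apply |x|_p = p^{-v_p(x)} = 11^{3} = 1331.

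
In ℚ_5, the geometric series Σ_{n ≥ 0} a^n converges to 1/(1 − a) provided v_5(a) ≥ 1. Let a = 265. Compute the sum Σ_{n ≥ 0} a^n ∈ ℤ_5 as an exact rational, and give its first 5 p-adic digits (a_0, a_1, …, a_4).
Σ a^n = 1/(1 − a) = -1/264;  first 5 digits = (1, 3, 4, 0, 4)

v_5(a) = 1 ≥ 1, so the series converges in ℤ_5 to 1/(1 − a) = 1/(1 − 265) = -1/264. Expand this rational in ℤ_5: compute digits iteratively via d_i = x_i mod 5, x_{i+1} = (x_i − d_i)/5. The first 5 digits are (1, 3, 4, 0, 4).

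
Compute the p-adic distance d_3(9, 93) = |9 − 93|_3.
d_3(9, 93) = 1/3

Step 1 — x − y = 9 − 93 = -84. Step 2 — v_3(-84) = 1 (factor: -84 = −(3^1 · 28); the sign does not affect v_p). Step 3 — |x − y|_3 = 3^{-1} = 1/3.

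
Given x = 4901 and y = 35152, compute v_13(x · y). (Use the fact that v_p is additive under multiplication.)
v_13(172279952) = 5

v_p(x) = 2 (factor: 4901 = 13^2 · 29); v_p(y) = 3 (factor: 35152 = 13^3 · 16). Additivity: v_p(xy) = v_p(x) + v_p(y) = 2 + 3 = 5. (Direct check: xy = 172279952 = 13^5 · (464).)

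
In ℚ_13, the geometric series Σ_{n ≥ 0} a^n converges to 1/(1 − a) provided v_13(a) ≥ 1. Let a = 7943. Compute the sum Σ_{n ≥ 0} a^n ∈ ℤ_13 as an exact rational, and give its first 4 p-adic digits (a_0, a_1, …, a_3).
Σ a^n = 1/(1 − a) = -1/7942;  first 4 digits = (1, 0, 8, 3)

v_13(a) = 2 ≥ 1, so the series converges in ℤ_13 to 1/(1 − a) = 1/(1 − 7943) = -1/7942. Expand this rational in ℤ_13: compute digits iteratively via d_i = x_i mod 13, x_{i+1} = (x_i − d_i)/13. The first 4 digits are (1, 0, 8, 3).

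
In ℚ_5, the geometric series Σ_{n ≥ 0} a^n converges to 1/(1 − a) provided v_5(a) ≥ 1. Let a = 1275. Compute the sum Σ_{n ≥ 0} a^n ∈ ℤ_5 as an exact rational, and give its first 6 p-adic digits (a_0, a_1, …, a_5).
Σ a^n = 1/(1 − a) = -1/1274;  first 6 digits = (1, 0, 1, 0, 3, 0)

v_5(a) = 2 ≥ 1, so the series converges in ℤ_5 to 1/(1 − a) = 1/(1 − 1275) = -1/1274. Expand this rational in ℤ_5: compute digits iteratively via d_i = x_i mod 5, x_{i+1} = (x_i − d_i)/5. The first 6 digits are (1, 0, 1, 0, 3, 0).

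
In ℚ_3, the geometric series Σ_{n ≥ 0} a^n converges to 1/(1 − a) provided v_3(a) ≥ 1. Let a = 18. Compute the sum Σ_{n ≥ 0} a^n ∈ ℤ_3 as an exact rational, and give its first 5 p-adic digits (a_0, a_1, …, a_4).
Σ a^n = 1/(1 − a) = -1/17;  first 5 digits = (1, 0, 2, 0, 1)

v_3(a) = 2 ≥ 1, so the series converges in ℤ_3 to 1/(1 − a) = 1/(1 − 18) = -1/17. Expand this rational in ℤ_3: compute digits iteratively via d_i = x_i mod 3, x_{i+1} = (x_i − d_i)/3. The first 5 digits are (1, 0, 2, 0, 1).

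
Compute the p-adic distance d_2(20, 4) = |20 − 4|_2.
d_2(20, 4) = 1/16

Step 1 — x − y = 20 − 4 = 16. Step 2 — v_2(16) = 4 (factor: 16 = (2^4 · 1); the sign does not affect v_p). Step 3 — |x − y|_2 = 2^{-4} = 1/16.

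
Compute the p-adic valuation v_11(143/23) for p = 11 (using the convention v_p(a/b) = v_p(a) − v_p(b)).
v_11(143/23) = 1

Factor powers of 11 from the numerator and denominator of the reduced fraction: 143 = 11^1 · 13 and 23 = 11^0 · 23. Apply v_p(a/b) = v_p(a) − v_p(b): v_11(143/23) = 1 − 0 = 1.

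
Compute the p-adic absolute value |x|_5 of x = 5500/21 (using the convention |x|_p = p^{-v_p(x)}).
|5500/21|_5 = 1/125

Step 1 — compute v_5(x) by factoring powers of 5 out of the numerator and denominator: v_5(5500/21) = 3. Step 2 — apply |x|_p = p^{-v_p(x)} = 5^{-3} = 1/125.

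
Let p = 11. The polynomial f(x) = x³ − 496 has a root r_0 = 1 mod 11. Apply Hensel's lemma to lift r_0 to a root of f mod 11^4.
r_3 = 7547 (mod 14641)

Hensel: r_{i+1} = r_i − f(r_i)/f′(r_i) mod 11^{i+2}, where f′(x) = 3x². Iterate:
  r_0 = 1 (mod 11)
  r_1 = 45 (mod 121)
  r_2 = 892 (mod 1331)
  r_3 = 7547 (mod 14641)
Final: r = 7547 with f(r) ≡ 0 mod 11^4.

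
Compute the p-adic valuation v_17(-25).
v_17(-25) = 0

v_17(n) is the largest exponent k such that 17^k divides n. Factor out: -25 = -17^0 · 25. (Sign doesn't affect v_p.) So v_17(-25) = 0.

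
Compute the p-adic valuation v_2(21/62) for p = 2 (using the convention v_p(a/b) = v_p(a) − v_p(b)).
v_2(21/62) = -1

Factor powers of 2 from the numerator and denominator of the reduced fraction: 21 = 2^0 · 21 and 62 = 2^1 · 31. Apply v_p(a/b) = v_p(a) − v_p(b): v_2(21/62) = 0 − 1 = -1.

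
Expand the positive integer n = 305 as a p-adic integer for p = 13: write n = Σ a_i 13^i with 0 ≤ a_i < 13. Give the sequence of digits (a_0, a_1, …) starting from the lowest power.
(a_0, a_1, …) = (6, 10, 1)

Repeated division by 13 gives the digits low-to-high: 305 = 6 + 10·13^1 + 1·13^2. Digit sequence: (6, 10, 1).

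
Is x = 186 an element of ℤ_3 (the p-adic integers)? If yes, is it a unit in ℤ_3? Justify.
x ∈ ℤ_3 but not a unit; v_3(x) = 1 > 0

ℤ_3 = {x ∈ ℚ_3 : v_3(x) ≥ 0} and ℤ_3^× = {x ∈ ℤ_3 : v_3(x) = 0}. Here v_3(186) = v_3(num) − v_3(den) = 1; compare against these criteria.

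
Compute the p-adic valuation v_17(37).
v_17(37) = 0

v_17(n) is the largest exponent k such that 17^k divides n. Factor out: 37 = 17^0 · 37. (Sign doesn't affect v_p.) So v_17(37) = 0.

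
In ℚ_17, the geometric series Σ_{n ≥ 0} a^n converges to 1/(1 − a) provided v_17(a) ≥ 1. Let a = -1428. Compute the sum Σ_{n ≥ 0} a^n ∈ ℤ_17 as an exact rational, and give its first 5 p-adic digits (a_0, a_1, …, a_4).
Σ a^n = 1/(1 − a) = 1/1429;  first 5 digits = (1, 1, 13, 7, 10)

v_17(a) = 1 ≥ 1, so the series converges in ℤ_17 to 1/(1 − a) = 1/(1 − (-1428)) = 1/1429. Expand this rational in ℤ_17: compute digits iteratively via d_i = x_i mod 17, x_{i+1} = (x_i − d_i)/17. The first 5 digits are (1, 1, 13, 7, 10).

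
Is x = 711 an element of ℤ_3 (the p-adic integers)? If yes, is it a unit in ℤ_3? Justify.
x ∈ ℤ_3 but not a unit; v_3(x) = 2 > 0

ℤ_3 = {x ∈ ℚ_3 : v_3(x) ≥ 0} and ℤ_3^× = {x ∈ ℤ_3 : v_3(x) = 0}. Here v_3(711) = v_3(num) − v_3(den) = 2; compare against these criteria.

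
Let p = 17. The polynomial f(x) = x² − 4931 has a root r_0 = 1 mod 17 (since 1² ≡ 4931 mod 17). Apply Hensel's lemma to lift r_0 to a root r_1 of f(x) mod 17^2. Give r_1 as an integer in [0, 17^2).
r_1 = 154 (mod 289)

Hensel's recurrence: r_{i+1} = r_i − f(r_i)·(f′(r_i))^{-1} mod 17^{i+2}, with f′(x) = 2x. Iterate:
  r_0 = 1 (mod 17)
  r_1 = 154 (mod 289)
Final: r_1 = 154, and one checks f(r_1) ≡ 0 mod 17^2.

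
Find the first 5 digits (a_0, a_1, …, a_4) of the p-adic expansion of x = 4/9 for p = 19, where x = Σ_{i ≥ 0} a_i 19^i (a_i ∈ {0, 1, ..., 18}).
(a_0, …, a_4) = (11, 10, 10, 10, 10)

v_19(4/9) = 0 (numerator and denominator both coprime to 19), so x ∈ ℤ_19^×. Compute digits iteratively via a_i = x_i mod 19, x_{i+1} = (x_i − a_i)/19, with x_0 = x:
  x_0 = 4/9;  a_0 = 11;  x_1 = (x_0 − 11)/19 = -5/9
  x_1 = -5/9;  a_1 = 10;  x_2 = (x_1 − 10)/19 = -5/9
  x_2 = -5/9;  a_2 = 10;  x_3 = (x_2 − 10)/19 = -5/9
  x_3 = -5/9;  a_3 = 10;  x_4 = (x_3 − 10)/19 = -5/9
  x_4 = -5/9;  a_4 = 10;  x_5 = (x_4 − 10)/19 = -5/9
Digits: (11, 10, 10, 10, 10).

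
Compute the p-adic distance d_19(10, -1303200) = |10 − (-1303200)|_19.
d_19(10, -1303200) = 1/130321

Step 1 — x − y = 10 − (-1303200) = 1303210. Step 2 — v_19(1303210) = 4 (factor: 1303210 = (19^4 · 10); the sign does not affect v_p). Step 3 — |x − y|_19 = 19^{-4} = 1/130321.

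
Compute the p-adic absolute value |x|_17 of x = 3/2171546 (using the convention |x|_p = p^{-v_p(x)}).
|3/2171546|_17 = 83521

Step 1 — compute v_17(x) by factoring powers of 17 out of the numerator and denominator: v_17(3/2171546) = -4. Step 2 — apply |x|_p = p^{-v_p(x)} = 17^{4} = 83521.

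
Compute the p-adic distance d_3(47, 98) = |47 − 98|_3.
d_3(47, 98) = 1/3

Step 1 — x − y = 47 − 98 = -51. Step 2 — v_3(-51) = 1 (factor: -51 = −(3^1 · 17); the sign does not affect v_p). Step 3 — |x − y|_3 = 3^{-1} = 1/3.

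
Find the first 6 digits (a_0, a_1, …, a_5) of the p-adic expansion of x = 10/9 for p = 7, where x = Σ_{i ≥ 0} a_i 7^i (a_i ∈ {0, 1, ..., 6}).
(a_0, …, a_5) = (5, 1, 6, 3, 1, 6)

v_7(10/9) = 0 (numerator and denominator both coprime to 7), so x ∈ ℤ_7^×. Compute digits iteratively via a_i = x_i mod 7, x_{i+1} = (x_i − a_i)/7, with x_0 = x:
  x_0 = 10/9;  a_0 = 5;  x_1 = (x_0 − 5)/7 = -5/9
  x_1 = -5/9;  a_1 = 1;  x_2 = (x_1 − 1)/7 = -2/9
  x_2 = -2/9;  a_2 = 6;  x_3 = (x_2 − 6)/7 = -8/9
  x_3 = -8/9;  a_3 = 3;  x_4 = (x_3 − 3)/7 = -5/9
  x_4 = -5/9;  a_4 = 1;  x_5 = (x_4 − 1)/7 = -2/9
  x_5 = -2/9;  a_5 = 6;  x_6 = (x_5 − 6)/7 = -8/9
Digits: (5, 1, 6, 3, 1, 6).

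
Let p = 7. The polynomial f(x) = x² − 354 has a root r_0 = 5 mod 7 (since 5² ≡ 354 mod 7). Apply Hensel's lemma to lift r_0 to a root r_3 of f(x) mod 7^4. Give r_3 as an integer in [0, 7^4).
r_3 = 131 (mod 2401)

Hensel's recurrence: r_{i+1} = r_i − f(r_i)·(f′(r_i))^{-1} mod 7^{i+2}, with f′(x) = 2x. Iterate:
  r_0 = 5 (mod 7)
  r_1 = 33 (mod 49)
  r_2 = 131 (mod 343)
  r_3 = 131 (mod 2401)
Final: r_3 = 131, and one checks f(r_3) ≡ 0 mod 7^4.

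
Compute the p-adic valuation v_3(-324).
v_3(-324) = 4

v_3(n) is the largest exponent k such that 3^k divides n. Factor out: -324 = -3^4 · 4. (Sign doesn't affect v_p.) So v_3(-324) = 4.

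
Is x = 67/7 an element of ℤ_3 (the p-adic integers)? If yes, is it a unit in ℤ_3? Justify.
x ∈ ℤ_3^× (unit); v_3(x) = 0

ℤ_3 = {x ∈ ℚ_3 : v_3(x) ≥ 0} and ℤ_3^× = {x ∈ ℤ_3 : v_3(x) = 0}. Here v_3(67/7) = v_3(num) − v_3(den) = 0; compare against these criteria.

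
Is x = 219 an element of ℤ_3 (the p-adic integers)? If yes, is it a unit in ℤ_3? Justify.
x ∈ ℤ_3 but not a unit; v_3(x) = 1 > 0

ℤ_3 = {x ∈ ℚ_3 : v_3(x) ≥ 0} and ℤ_3^× = {x ∈ ℤ_3 : v_3(x) = 0}. Here v_3(219) = v_3(num) − v_3(den) = 1; compare against these criteria.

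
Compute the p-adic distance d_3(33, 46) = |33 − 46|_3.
d_3(33, 46) = 1

Step 1 — x − y = 33 − 46 = -13. Step 2 — v_3(-13) = 0 (factor: -13 = −(3^0 · 13); the sign does not affect v_p). Step 3 — |x − y|_3 = 3^{0} = 1.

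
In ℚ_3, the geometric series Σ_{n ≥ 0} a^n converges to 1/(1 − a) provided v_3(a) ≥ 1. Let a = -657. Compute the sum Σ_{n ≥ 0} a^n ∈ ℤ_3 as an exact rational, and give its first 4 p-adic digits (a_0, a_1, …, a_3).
Σ a^n = 1/(1 − a) = 1/658;  first 4 digits = (1, 0, 2, 2)

v_3(a) = 2 ≥ 1, so the series converges in ℤ_3 to 1/(1 − a) = 1/(1 − (-657)) = 1/658. Expand this rational in ℤ_3: compute digits iteratively via d_i = x_i mod 3, x_{i+1} = (x_i − d_i)/3. The first 4 digits are (1, 0, 2, 2).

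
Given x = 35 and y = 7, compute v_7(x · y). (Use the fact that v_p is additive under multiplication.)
v_7(245) = 2

v_p(x) = 1 (factor: 35 = 7^1 · 5); v_p(y) = 1 (factor: 7 = 7^1 · 1). Additivity: v_p(xy) = v_p(x) + v_p(y) = 1 + 1 = 2. (Direct check: xy = 245 = 7^2 · (5).)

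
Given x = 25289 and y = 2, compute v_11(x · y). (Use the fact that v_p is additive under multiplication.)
v_11(50578) = 3

v_p(x) = 3 (factor: 25289 = 11^3 · 19); v_p(y) = 0 (factor: 2 = 11^0 · 2). Additivity: v_p(xy) = v_p(x) + v_p(y) = 3 + 0 = 3. (Direct check: xy = 50578 = 11^3 · (38).)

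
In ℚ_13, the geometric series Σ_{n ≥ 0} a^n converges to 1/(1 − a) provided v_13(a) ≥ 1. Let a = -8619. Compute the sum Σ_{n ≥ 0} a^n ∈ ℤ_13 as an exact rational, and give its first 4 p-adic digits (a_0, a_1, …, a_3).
Σ a^n = 1/(1 − a) = 1/8620;  first 4 digits = (1, 0, 1, 9)

v_13(a) = 2 ≥ 1, so the series converges in ℤ_13 to 1/(1 − a) = 1/(1 − (-8619)) = 1/8620. Expand this rational in ℤ_13: compute digits iteratively via d_i = x_i mod 13, x_{i+1} = (x_i − d_i)/13. The first 4 digits are (1, 0, 1, 9).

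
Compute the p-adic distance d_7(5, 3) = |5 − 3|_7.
d_7(5, 3) = 1

Step 1 — x − y = 5 − 3 = 2. Step 2 — v_7(2) = 0 (factor: 2 = (7^0 · 2); the sign does not affect v_p). Step 3 — |x − y|_7 = 7^{0} = 1.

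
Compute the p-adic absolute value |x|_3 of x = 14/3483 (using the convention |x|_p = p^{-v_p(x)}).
|14/3483|_3 = 81

Step 1 — compute v_3(x) by factoring powers of 3 out of the numerator and denominator: v_3(14/3483) = -4. Step 2 — apply |x|_p = p^{-v_p(x)} = 3^{4} = 81.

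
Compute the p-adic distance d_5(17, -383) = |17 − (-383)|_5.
d_5(17, -383) = 1/25

Step 1 — x − y = 17 − (-383) = 400. Step 2 — v_5(400) = 2 (factor: 400 = (5^2 · 16); the sign does not affect v_p). Step 3 — |x − y|_5 = 5^{-2} = 1/25.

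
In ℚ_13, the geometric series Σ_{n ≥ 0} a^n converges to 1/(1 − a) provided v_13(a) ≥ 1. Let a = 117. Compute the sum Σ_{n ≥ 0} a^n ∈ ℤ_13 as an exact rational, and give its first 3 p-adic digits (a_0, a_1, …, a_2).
Σ a^n = 1/(1 − a) = -1/116;  first 3 digits = (1, 9, 3)

v_13(a) = 1 ≥ 1, so the series converges in ℤ_13 to 1/(1 − a) = 1/(1 − 117) = -1/116. Expand this rational in ℤ_13: compute digits iteratively via d_i = x_i mod 13, x_{i+1} = (x_i − d_i)/13. The first 3 digits are (1, 9, 3).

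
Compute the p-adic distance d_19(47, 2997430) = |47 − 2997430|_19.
d_19(47, 2997430) = 1/130321

Step 1 — x − y = 47 − 2997430 = -2997383. Step 2 — v_19(-2997383) = 4 (factor: -2997383 = −(19^4 · 23); the sign does not affect v_p). Step 3 — |x − y|_19 = 19^{-4} = 1/130321.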